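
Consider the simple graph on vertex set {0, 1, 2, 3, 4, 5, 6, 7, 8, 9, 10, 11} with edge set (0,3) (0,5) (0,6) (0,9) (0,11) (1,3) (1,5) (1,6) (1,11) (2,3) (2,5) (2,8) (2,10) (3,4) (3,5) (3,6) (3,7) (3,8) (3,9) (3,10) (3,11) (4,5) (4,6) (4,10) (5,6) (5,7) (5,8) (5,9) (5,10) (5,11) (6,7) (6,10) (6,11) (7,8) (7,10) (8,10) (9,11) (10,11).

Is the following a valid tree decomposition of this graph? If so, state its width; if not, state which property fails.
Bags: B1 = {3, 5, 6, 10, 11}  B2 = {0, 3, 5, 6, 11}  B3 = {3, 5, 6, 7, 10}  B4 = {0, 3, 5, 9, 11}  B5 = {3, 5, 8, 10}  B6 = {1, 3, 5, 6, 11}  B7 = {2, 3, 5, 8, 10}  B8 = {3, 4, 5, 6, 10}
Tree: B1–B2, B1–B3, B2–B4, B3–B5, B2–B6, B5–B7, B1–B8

No — edge (7,8) lies in no bag.

A tree decomposition must satisfy three properties: every vertex lies in some bag; for every edge, both endpoints lie together in some bag; and for every vertex, the bags containing it form a connected subtree. Here edge (7,8) lies in no bag, so the decomposition is invalid.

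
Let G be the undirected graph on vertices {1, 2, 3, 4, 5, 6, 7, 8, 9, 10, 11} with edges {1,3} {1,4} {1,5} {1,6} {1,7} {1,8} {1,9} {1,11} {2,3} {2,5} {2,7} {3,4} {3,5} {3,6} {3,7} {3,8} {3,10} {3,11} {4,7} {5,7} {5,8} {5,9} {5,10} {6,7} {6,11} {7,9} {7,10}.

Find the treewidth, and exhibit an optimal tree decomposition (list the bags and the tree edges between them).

Each bag holds 4 vertices, so the decomposition has width 3, which upper-bounds the treewidth. On the other hand G contains the 4-clique {1, 5, 7, 9}. A clique must lie in a single bag of any decomposition, so no decomposition can have width below 3. Therefore the treewidth is 3.

Treewidth 3.
One optimal decomposition is:
Bags: B1 = {1, 3, 5, 7}  B2 = {1, 5, 7, 9}  B3 = {1, 3, 6, 7}  B4 = {1, 3, 4, 7}  B5 = {1, 3, 6, 11}  B6 = {1, 3, 5, 8}  B7 = {2, 3, 5, 7}  B8 = {3, 5, 7, 10}
Tree: B1–B2, B1–B3, B1–B4, B3–B5, B1–B6, B1–B7, B1–B8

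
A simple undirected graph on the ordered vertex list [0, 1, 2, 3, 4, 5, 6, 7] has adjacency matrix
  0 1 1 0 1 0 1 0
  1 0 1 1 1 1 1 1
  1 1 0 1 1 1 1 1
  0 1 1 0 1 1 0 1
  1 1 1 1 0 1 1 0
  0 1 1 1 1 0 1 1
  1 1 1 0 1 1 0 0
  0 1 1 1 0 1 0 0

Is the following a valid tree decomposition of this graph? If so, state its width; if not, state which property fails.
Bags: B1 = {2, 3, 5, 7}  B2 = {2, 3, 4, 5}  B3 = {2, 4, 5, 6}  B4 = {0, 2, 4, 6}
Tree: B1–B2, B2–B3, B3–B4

A tree decomposition must satisfy three properties: every vertex lies in some bag; for every edge, both endpoints lie together in some bag; and for every vertex, the bags containing it form a connected subtree. Here vertex 1 appears in no bag, so the decomposition is invalid.

No — vertex 1 appears in no bag.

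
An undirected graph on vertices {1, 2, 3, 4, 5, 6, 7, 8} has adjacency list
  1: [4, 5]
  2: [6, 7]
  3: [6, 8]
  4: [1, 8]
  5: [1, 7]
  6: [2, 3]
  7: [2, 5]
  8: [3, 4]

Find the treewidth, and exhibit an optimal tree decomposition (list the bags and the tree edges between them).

Treewidth 2.
One optimal decomposition is:
Bags: B1 = {1, 4, 5}  B2 = {4, 5, 7}  B3 = {2, 4, 7}  B4 = {2, 4, 6}  B5 = {3, 4, 6}  B6 = {3, 4, 8}
Tree: B1–B2, B2–B3, B3–B4, B4–B5, B5–B6

Every bag has size at most 3, so the width is 3 − 1 = 2 and tw(G) ≤ 2. Since 4–1–5–7–2–6–3–8–4 is a cycle in G, G is not acyclic. Forests are exactly the graphs of treewidth ≤ 1, so tw(G) ≥ 2. Combining the bounds, tw(G) = 2.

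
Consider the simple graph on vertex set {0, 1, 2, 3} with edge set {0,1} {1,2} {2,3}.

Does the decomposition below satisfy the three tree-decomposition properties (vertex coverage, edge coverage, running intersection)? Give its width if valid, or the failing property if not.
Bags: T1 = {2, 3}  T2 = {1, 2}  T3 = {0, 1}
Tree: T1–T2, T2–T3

Every vertex of G appears in some bag (union = {0, 1, 2, 3}); every edge is covered by a bag; and for each vertex v the set of bags containing v is connected in the bag tree. The decomposition is therefore valid. The largest bag has 2 vertices, so the width is 1.

Yes; width 1.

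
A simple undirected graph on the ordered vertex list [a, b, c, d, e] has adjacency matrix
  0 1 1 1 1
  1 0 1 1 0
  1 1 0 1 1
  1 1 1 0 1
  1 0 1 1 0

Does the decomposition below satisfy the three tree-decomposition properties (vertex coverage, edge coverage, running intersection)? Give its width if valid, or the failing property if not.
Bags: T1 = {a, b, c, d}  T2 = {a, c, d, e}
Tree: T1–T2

Checking the three conditions: (i) the bags cover all of {a, b, c, d, e}; (ii) for each edge, some bag contains both endpoints; (iii) the bags containing any fixed vertex form a subtree. All hold, so the decomposition is valid with width 4 − 1 = 3.

Yes; width 3.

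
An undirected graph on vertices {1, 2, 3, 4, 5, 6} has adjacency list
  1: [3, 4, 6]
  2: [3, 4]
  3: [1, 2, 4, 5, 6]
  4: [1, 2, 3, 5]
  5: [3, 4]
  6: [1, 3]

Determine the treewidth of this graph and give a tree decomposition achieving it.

The largest bag has 3 vertices, giving width 2; this decomposition certifies tw(G) ≤ 2. On the other hand G contains the 3-clique {1, 3, 4}. A clique must lie in a single bag of any decomposition, so no decomposition can have width below 2. Combining the bounds, tw(G) = 2.

Treewidth 2.
One such decomposition:
Bags: B1 = {1, 3, 4}  B2 = {1, 3, 6}  B3 = {3, 4, 5}  B4 = {2, 3, 4}
Tree: B1–B2, B1–B3, B3–B4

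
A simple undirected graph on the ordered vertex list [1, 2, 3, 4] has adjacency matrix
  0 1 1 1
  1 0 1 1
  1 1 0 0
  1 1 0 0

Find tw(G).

A width-2 tree decomposition is:
Bags: B1 = {1, 2, 4}  B2 = {1, 2, 3}
Tree: B1–B2
The largest bag has 3 vertices, giving width 2; this decomposition certifies tw(G) ≤ 2. On the other hand G contains the 3-clique {1, 2, 3}. A clique must lie in a single bag of any decomposition, so no decomposition can have width below 2. Combining the bounds, tw(G) = 2.

2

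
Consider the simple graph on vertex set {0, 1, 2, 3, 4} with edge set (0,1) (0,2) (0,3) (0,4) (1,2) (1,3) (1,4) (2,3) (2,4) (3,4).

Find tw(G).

4

A width-4 tree decomposition is:
Bags: B1 = {0, 1, 2, 3, 4}
Tree: (single bag)
A single bag containing all 5 vertices is trivially a valid decomposition of width 4. Conversely, {0, 1, 2, 3, 4} is a clique of size 5, and the vertices of any clique must share a bag in every tree decomposition; so some bag has ≥ 5 vertices and tw(G) ≥ 4. Hence tw(G) = 4 exactly.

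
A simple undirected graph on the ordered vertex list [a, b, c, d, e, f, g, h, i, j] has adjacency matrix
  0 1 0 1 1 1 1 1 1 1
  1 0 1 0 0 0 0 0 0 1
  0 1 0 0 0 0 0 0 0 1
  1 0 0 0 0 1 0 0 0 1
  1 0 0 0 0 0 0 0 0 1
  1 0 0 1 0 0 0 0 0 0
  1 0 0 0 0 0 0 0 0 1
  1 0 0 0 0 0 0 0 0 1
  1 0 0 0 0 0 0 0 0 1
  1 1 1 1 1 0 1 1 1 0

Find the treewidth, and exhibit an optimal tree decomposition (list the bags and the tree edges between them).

Every bag has size at most 3, so the width is 3 − 1 = 2 and tw(G) ≤ 2. For the lower bound, the 3 vertices {b, c, j} are pairwise adjacent, and any tree decomposition puts a clique entirely inside one bag — forcing width ≥ 2. Combining the bounds, tw(G) = 2.

Treewidth 2.
One optimal decomposition is:
Bags: B1 = {a, b, j}  B2 = {a, d, j}  B3 = {a, i, j}  B4 = {a, h, j}  B5 = {b, c, j}  B6 = {a, e, j}  B7 = {a, d, f}  B8 = {a, g, j}
Tree: B1–B2, B2–B3, B2–B4, B1–B5, B1–B6, B2–B7, B4–B8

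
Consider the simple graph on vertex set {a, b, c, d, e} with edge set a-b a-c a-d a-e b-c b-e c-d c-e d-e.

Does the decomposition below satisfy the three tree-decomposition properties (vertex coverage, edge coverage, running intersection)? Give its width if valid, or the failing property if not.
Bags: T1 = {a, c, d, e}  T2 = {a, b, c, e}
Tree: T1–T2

Every vertex of G appears in some bag (union = {a, b, c, d, e}); every edge is covered by a bag; and for each vertex v the set of bags containing v is connected in the bag tree. The decomposition is therefore valid. The largest bag has 4 vertices, so the width is 3.

Yes; width 3.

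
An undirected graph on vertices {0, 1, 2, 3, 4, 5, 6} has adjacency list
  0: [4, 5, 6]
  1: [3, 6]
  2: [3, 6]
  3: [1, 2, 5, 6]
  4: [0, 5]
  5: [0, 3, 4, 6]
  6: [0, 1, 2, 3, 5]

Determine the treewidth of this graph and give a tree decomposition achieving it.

Treewidth 2.
One such decomposition:
Bags: B1 = {2, 3, 6}  B2 = {1, 3, 6}  B3 = {3, 5, 6}  B4 = {0, 5, 6}  B5 = {0, 4, 5}
Tree: B1–B2, B2–B3, B3–B4, B4–B5

The largest bag has 3 vertices, giving width 2; this decomposition certifies tw(G) ≤ 2. On the other hand G contains the 3-clique {0, 4, 5}. A clique must lie in a single bag of any decomposition, so no decomposition can have width below 2. Therefore the treewidth is 2.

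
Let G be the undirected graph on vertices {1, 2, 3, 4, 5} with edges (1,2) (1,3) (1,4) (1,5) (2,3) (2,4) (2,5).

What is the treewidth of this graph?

2

A width-2 tree decomposition is:
Bags: B1 = {1, 2, 3}  B2 = {1, 2, 5}  B3 = {1, 2, 4}
Tree: B1–B2, B1–B3
Each bag holds 3 vertices, so the decomposition has width 2, which upper-bounds the treewidth. On the other hand G contains the 3-clique {1, 2, 3}. A clique must lie in a single bag of any decomposition, so no decomposition can have width below 2. The upper and lower bounds meet at 2, so that is the treewidth.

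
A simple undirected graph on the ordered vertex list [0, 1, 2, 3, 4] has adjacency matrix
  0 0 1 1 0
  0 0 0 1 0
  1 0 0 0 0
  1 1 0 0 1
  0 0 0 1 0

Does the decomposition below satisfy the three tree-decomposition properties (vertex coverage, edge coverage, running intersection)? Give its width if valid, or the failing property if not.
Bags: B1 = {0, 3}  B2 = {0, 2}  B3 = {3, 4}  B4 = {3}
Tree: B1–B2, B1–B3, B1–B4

No — vertex 1 appears in no bag.

A tree decomposition must satisfy three properties: every vertex lies in some bag; for every edge, both endpoints lie together in some bag; and for every vertex, the bags containing it form a connected subtree. Here vertex 1 appears in no bag, so the decomposition is invalid.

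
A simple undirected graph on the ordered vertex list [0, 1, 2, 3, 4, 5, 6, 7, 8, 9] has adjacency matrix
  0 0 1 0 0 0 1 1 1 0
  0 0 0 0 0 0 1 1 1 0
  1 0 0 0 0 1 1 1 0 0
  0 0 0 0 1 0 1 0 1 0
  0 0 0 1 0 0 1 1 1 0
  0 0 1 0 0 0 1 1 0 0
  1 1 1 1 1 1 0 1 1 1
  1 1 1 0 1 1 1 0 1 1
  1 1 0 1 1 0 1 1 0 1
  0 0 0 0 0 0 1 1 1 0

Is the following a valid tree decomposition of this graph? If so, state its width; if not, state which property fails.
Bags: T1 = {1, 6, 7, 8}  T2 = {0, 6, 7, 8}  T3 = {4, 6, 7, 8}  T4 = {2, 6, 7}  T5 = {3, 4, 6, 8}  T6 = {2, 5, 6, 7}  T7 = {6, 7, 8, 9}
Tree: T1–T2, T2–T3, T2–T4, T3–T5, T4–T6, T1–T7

No — edge (0,2) lies in no bag.

A tree decomposition must satisfy three properties: every vertex lies in some bag; for every edge, both endpoints lie together in some bag; and for every vertex, the bags containing it form a connected subtree. Here edge (0,2) lies in no bag, so the decomposition is invalid.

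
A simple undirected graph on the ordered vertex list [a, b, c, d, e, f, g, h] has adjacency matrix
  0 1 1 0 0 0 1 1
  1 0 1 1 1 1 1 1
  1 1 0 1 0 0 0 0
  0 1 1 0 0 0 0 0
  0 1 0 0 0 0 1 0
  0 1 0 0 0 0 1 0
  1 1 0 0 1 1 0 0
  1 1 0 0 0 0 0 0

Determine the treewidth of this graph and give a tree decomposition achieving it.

Each bag holds 3 vertices, so the decomposition has width 2, which upper-bounds the treewidth. Conversely, {b, c, d} is a clique of size 3, and the vertices of any clique must share a bag in every tree decomposition; so some bag has ≥ 3 vertices and tw(G) ≥ 2. Hence tw(G) = 2 exactly.

Treewidth 2.
One such decomposition:
Bags: B1 = {b, c, d}  B2 = {a, b, c}  B3 = {a, b, h}  B4 = {a, b, g}  B5 = {b, f, g}  B6 = {b, e, g}
Tree: B1–B2, B2–B3, B2–B4, B4–B5, B4–B6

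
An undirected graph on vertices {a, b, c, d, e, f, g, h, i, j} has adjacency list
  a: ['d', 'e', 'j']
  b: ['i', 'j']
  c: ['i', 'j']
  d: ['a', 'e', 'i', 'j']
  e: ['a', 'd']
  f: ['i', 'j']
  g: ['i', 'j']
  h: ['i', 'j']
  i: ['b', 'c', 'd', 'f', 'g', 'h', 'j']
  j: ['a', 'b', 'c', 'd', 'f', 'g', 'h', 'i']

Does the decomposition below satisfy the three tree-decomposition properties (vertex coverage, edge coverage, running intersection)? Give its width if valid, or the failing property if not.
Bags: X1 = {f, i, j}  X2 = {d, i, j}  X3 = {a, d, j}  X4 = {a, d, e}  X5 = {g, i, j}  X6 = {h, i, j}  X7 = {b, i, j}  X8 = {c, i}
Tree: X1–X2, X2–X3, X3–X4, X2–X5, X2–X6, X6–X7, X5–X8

A tree decomposition must satisfy three properties: every vertex lies in some bag; for every edge, both endpoints lie together in some bag; and for every vertex, the bags containing it form a connected subtree. Here edge (j,c) lies in no bag, so the decomposition is invalid.

No — edge (j,c) lies in no bag.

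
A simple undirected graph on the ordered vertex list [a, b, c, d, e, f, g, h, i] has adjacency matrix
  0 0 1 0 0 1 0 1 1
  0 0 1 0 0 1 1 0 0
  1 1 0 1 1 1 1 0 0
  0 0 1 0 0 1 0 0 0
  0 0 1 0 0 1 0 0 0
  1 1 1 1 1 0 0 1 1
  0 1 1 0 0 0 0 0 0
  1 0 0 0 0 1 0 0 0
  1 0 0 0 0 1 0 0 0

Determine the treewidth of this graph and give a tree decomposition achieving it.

Every bag has size at most 3, so the width is 3 − 1 = 2 and tw(G) ≤ 2. For the lower bound, the 3 vertices {b, c, g} are pairwise adjacent, and any tree decomposition puts a clique entirely inside one bag — forcing width ≥ 2. Therefore the treewidth is 2.

Treewidth 2.
One optimal decomposition is:
Bags: B1 = {a, c, f}  B2 = {a, f, h}  B3 = {c, e, f}  B4 = {a, f, i}  B5 = {b, c, f}  B6 = {b, c, g}  B7 = {c, d, f}
Tree: B1–B2, B1–B3, B1–B4, B3–B5, B5–B6, B3–B7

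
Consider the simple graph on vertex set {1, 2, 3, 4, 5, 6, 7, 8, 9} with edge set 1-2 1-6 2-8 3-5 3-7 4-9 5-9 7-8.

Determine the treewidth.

1

A width-1 tree decomposition is:
Bags: B1 = {4, 9}  B2 = {5, 9}  B3 = {3, 5}  B4 = {3, 7}  B5 = {7, 8}  B6 = {2, 8}  B7 = {1, 2}  B8 = {1, 6}
Tree: B1–B2, B2–B3, B3–B4, B4–B5, B5–B6, B6–B7, B7–B8
The largest bag has 2 vertices, giving width 1; this decomposition certifies tw(G) ≤ 1. Since G has at least one edge (e.g. 4–9), it is not an edgeless graph, so tw(G) ≥ 1. Combining the bounds, tw(G) = 1.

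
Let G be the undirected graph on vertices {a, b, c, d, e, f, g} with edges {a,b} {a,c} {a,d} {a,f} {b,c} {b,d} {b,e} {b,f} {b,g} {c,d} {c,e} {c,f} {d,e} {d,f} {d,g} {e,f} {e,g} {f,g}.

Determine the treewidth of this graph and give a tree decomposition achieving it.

Every bag has size at most 5, so the width is 5 − 1 = 4 and tw(G) ≤ 4. For the lower bound, the 5 vertices {b, d, e, f, g} are pairwise adjacent, and any tree decomposition puts a clique entirely inside one bag — forcing width ≥ 4. Therefore the treewidth is 4.

Treewidth 4.
Bags: B1 = {b, c, d, e, f}  B2 = {b, d, e, f, g}  B3 = {a, b, c, d, f}
Tree: B1–B2, B1–B3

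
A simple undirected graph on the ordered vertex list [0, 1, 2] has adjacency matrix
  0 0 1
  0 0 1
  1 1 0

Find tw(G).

1

A width-1 tree decomposition is:
Bags: B1 = {0, 2}  B2 = {1, 2}
Tree: B1–B2
The largest bag has 2 vertices, giving width 1; this decomposition certifies tw(G) ≤ 1. Any graph with an edge has treewidth ≥ 1, and G has the edge 2–0. The upper and lower bounds meet at 1, so that is the treewidth.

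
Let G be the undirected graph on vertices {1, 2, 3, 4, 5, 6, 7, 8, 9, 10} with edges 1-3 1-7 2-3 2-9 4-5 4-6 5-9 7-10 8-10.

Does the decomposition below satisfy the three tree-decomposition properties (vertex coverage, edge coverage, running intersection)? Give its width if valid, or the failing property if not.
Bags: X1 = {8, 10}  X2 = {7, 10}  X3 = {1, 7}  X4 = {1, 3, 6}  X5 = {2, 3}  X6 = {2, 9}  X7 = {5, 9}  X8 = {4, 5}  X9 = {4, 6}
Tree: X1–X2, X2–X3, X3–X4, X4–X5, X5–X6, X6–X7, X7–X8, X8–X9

No — bags containing vertex 6 are not connected in the tree.

A tree decomposition must satisfy three properties: every vertex lies in some bag; for every edge, both endpoints lie together in some bag; and for every vertex, the bags containing it form a connected subtree. Here bags containing vertex 6 are not connected in the tree, so the decomposition is invalid.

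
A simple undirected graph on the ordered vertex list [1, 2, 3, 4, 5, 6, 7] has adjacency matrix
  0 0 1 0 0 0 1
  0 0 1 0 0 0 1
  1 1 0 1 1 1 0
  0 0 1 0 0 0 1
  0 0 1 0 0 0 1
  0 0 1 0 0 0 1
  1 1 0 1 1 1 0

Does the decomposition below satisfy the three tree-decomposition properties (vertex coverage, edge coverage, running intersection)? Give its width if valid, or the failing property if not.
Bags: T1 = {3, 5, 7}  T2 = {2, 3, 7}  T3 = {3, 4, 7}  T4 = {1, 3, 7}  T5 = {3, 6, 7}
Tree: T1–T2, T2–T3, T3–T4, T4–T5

Yes; width 2.

Every vertex of G appears in some bag (union = {1, 2, 3, 4, 5, 6, 7}); every edge is covered by a bag; and for each vertex v the set of bags containing v is connected in the bag tree. The decomposition is therefore valid. The largest bag has 3 vertices, so the width is 2.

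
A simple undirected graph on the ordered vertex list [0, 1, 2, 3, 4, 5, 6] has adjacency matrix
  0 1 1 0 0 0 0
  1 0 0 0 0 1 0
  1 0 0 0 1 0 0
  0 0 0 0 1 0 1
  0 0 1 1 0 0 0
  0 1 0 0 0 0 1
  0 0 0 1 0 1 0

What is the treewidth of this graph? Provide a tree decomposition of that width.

The largest bag has 3 vertices, giving width 2; this decomposition certifies tw(G) ≤ 2. Since 3–4–2–0–1–5–6–3 is a cycle in G, G is not acyclic. Forests are exactly the graphs of treewidth ≤ 1, so tw(G) ≥ 2. Hence tw(G) = 2 exactly.

Treewidth 2.
One such decomposition:
Bags: B1 = {2, 3, 4}  B2 = {0, 2, 3}  B3 = {0, 1, 3}  B4 = {1, 3, 5}  B5 = {3, 5, 6}
Tree: B1–B2, B2–B3, B3–B4, B4–B5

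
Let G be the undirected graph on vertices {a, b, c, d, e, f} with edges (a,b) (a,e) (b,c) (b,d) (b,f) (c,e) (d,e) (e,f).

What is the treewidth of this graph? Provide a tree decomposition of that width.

The largest bag has 3 vertices, giving width 2; this decomposition certifies tw(G) ≤ 2. Since a–b–c–e–a is a cycle in G, G is not acyclic. Forests are exactly the graphs of treewidth ≤ 1, so tw(G) ≥ 2. Hence tw(G) = 2 exactly.

Treewidth 2.
Bags: B1 = {a, b, e}  B2 = {b, c, e}  B3 = {b, e, f}  B4 = {b, d, e}
Tree: B1–B2, B2–B3, B3–B4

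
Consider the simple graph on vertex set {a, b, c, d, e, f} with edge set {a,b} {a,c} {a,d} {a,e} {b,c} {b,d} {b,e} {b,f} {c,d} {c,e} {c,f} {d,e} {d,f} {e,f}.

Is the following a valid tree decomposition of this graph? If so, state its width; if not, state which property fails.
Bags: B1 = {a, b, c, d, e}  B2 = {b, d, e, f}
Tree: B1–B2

A tree decomposition must satisfy three properties: every vertex lies in some bag; for every edge, both endpoints lie together in some bag; and for every vertex, the bags containing it form a connected subtree. Here edge (c,f) lies in no bag, so the decomposition is invalid.

No — edge (c,f) lies in no bag.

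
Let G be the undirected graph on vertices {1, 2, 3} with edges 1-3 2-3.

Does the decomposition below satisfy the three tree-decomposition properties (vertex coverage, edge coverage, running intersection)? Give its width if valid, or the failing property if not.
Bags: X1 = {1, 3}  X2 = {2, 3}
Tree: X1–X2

Yes; width 1.

Vertex coverage: the bags together contain {1, 2, 3}, the full vertex set. Edge coverage: each edge of G has both endpoints in at least one bag. Running intersection: for every vertex, the bags containing it form a connected subtree. All three properties hold, so this is a valid tree decomposition of width max|bag| − 1 = 1, and hence tw(G) ≤ 1.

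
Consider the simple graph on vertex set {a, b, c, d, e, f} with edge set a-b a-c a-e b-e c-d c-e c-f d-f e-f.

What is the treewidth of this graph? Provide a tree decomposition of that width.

Treewidth 2.
One optimal decomposition is:
Bags: B1 = {a, b, e}  B2 = {a, c, e}  B3 = {c, e, f}  B4 = {c, d, f}
Tree: B1–B2, B2–B3, B3–B4

Every bag has size at most 3, so the width is 3 − 1 = 2 and tw(G) ≤ 2. On the other hand G contains the 3-clique {c, d, f}. A clique must lie in a single bag of any decomposition, so no decomposition can have width below 2. Hence tw(G) = 2 exactly.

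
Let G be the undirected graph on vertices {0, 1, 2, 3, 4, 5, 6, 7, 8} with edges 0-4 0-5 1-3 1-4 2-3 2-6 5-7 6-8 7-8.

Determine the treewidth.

2

A width-2 tree decomposition is:
Bags: B1 = {5, 7, 8}  B2 = {5, 6, 8}  B3 = {2, 5, 6}  B4 = {2, 3, 5}  B5 = {1, 3, 5}  B6 = {1, 4, 5}  B7 = {0, 4, 5}
Tree: B1–B2, B2–B3, B3–B4, B4–B5, B5–B6, B6–B7
Each bag holds 3 vertices, so the decomposition has width 2, which upper-bounds the treewidth. The edges 5–7–8–6–2–3–1–4–0–5 form a cycle, so G is not a tree and its treewidth is at least 2. The upper and lower bounds meet at 2, so that is the treewidth.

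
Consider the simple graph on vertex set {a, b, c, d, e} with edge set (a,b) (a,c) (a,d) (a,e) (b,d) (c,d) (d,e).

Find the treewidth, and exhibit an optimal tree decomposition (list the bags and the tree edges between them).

Every bag has size at most 3, so the width is 3 − 1 = 2 and tw(G) ≤ 2. On the other hand G contains the 3-clique {a, d, e}. A clique must lie in a single bag of any decomposition, so no decomposition can have width below 2. The upper and lower bounds meet at 2, so that is the treewidth.

Treewidth 2.
One optimal decomposition is:
Bags: B1 = {a, d, e}  B2 = {a, b, d}  B3 = {a, c, d}
Tree: B1–B2, B2–B3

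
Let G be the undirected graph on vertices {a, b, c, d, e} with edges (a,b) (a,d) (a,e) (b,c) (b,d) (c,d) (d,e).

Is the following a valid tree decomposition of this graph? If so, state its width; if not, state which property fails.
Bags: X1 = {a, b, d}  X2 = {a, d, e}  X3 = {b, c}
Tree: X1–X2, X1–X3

A tree decomposition must satisfy three properties: every vertex lies in some bag; for every edge, both endpoints lie together in some bag; and for every vertex, the bags containing it form a connected subtree. Here edge (d,c) lies in no bag, so the decomposition is invalid.

No — edge (d,c) lies in no bag.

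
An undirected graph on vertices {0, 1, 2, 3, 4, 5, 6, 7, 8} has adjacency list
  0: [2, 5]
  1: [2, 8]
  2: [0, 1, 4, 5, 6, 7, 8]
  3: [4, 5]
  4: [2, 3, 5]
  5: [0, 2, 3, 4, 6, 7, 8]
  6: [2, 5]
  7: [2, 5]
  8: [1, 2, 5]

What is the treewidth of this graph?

2

A width-2 tree decomposition is:
Bags: B1 = {1, 2, 8}  B2 = {2, 5, 8}  B3 = {2, 5, 7}  B4 = {2, 4, 5}  B5 = {0, 2, 5}  B6 = {3, 4, 5}  B7 = {2, 5, 6}
Tree: B1–B2, B2–B3, B3–B4, B4–B5, B4–B6, B2–B7
Every bag has size at most 3, so the width is 3 − 1 = 2 and tw(G) ≤ 2. On the other hand G contains the 3-clique {1, 2, 8}. A clique must lie in a single bag of any decomposition, so no decomposition can have width below 2. Hence tw(G) = 2 exactly.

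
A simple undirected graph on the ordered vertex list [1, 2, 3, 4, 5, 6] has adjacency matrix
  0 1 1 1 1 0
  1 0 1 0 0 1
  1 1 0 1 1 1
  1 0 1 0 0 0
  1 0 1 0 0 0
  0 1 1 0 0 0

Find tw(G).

A width-2 tree decomposition is:
Bags: B1 = {1, 3, 4}  B2 = {1, 2, 3}  B3 = {2, 3, 6}  B4 = {1, 3, 5}
Tree: B1–B2, B2–B3, B2–B4
Each bag holds 3 vertices, so the decomposition has width 2, which upper-bounds the treewidth. For the lower bound, the 3 vertices {1, 2, 3} are pairwise adjacent, and any tree decomposition puts a clique entirely inside one bag — forcing width ≥ 2. Hence tw(G) = 2 exactly.

2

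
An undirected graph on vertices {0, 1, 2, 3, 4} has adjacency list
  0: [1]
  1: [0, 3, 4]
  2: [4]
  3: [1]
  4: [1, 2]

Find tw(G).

1

A width-1 tree decomposition is:
Bags: B1 = {1, 3}  B2 = {1, 4}  B3 = {0, 1}  B4 = {2, 4}
Tree: B1–B2, B1–B3, B2–B4
Every bag has size at most 2, so the width is 2 − 1 = 1 and tw(G) ≤ 1. Any graph with an edge has treewidth ≥ 1, and G has the edge 3–1. Hence tw(G) = 1 exactly.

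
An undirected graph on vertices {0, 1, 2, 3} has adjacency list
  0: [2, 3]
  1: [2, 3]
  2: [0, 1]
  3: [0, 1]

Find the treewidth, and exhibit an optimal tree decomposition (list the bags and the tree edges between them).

Treewidth 2.
Bags: B1 = {0, 2, 3}  B2 = {1, 2, 3}
Tree: B1–B2

The largest bag has 3 vertices, giving width 2; this decomposition certifies tw(G) ≤ 2. The edges 3–0–2–1–3 form a cycle, so G is not a tree and its treewidth is at least 2. The upper and lower bounds meet at 2, so that is the treewidth.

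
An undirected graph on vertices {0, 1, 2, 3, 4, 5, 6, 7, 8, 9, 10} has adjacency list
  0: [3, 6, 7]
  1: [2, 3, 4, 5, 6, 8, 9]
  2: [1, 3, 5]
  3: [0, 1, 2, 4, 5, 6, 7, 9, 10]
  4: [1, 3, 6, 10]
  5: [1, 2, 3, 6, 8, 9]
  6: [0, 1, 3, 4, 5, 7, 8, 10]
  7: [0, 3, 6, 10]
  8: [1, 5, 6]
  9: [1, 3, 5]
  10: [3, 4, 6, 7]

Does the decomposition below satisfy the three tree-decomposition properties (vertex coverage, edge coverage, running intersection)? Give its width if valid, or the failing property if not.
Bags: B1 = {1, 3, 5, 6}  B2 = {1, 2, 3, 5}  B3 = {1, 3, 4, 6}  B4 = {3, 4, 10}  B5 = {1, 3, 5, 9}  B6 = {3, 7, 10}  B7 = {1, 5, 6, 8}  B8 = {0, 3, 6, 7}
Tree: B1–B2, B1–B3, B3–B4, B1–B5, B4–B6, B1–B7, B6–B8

No — edge (6,10) lies in no bag.

A tree decomposition must satisfy three properties: every vertex lies in some bag; for every edge, both endpoints lie together in some bag; and for every vertex, the bags containing it form a connected subtree. Here edge (6,10) lies in no bag, so the decomposition is invalid.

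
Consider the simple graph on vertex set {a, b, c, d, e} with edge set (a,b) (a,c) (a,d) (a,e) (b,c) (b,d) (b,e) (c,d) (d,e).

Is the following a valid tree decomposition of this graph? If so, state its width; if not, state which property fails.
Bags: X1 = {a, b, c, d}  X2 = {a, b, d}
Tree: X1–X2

No — vertex e appears in no bag.

A tree decomposition must satisfy three properties: every vertex lies in some bag; for every edge, both endpoints lie together in some bag; and for every vertex, the bags containing it form a connected subtree. Here vertex e appears in no bag, so the decomposition is invalid.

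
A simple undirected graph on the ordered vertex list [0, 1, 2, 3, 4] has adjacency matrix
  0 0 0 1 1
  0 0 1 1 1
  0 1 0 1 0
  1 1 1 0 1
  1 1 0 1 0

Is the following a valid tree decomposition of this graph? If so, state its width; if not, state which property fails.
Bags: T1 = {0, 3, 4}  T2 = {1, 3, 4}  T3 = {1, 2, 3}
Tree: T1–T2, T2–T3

Every vertex of G appears in some bag (union = {0, 1, 2, 3, 4}); every edge is covered by a bag; and for each vertex v the set of bags containing v is connected in the bag tree. The decomposition is therefore valid. The largest bag has 3 vertices, so the width is 2.

Yes; width 2.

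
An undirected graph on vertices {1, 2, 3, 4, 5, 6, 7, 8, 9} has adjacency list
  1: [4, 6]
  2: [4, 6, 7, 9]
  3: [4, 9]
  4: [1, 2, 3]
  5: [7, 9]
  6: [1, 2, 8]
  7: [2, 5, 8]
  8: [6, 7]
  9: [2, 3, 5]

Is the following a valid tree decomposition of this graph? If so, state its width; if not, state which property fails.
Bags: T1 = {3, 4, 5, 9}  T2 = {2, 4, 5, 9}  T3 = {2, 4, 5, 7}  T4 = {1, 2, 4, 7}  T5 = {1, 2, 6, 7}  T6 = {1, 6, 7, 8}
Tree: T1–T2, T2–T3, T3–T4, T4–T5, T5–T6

Yes; width 3.

Vertex coverage: the bags together contain {1, 2, 3, 4, 5, 6, 7, 8, 9}, the full vertex set. Edge coverage: each edge of G has both endpoints in at least one bag. Running intersection: for every vertex, the bags containing it form a connected subtree. All three properties hold, so this is a valid tree decomposition of width max|bag| − 1 = 3, and hence tw(G) ≤ 3.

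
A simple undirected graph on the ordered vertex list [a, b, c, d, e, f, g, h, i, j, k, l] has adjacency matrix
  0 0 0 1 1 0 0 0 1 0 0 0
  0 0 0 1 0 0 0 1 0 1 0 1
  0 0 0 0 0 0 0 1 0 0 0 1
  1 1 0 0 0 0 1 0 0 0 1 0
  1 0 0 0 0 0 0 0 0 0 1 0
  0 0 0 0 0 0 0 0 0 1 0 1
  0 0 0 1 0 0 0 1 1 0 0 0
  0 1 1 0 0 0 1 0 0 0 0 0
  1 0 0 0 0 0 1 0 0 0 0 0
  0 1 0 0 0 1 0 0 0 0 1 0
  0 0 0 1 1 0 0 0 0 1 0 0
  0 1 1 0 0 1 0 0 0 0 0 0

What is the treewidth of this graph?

3

A width-3 tree decomposition is:
Bags: B1 = {c, f, j, l}  B2 = {b, c, j, l}  B3 = {b, c, h, j}  B4 = {b, h, j, k}  B5 = {b, d, h, k}  B6 = {d, g, h, k}  B7 = {d, e, g, k}  B8 = {a, d, e, g}  B9 = {a, e, g, i}
Tree: B1–B2, B2–B3, B3–B4, B4–B5, B5–B6, B6–B7, B7–B8, B8–B9
The largest bag has 4 vertices, giving width 3; this decomposition certifies tw(G) ≤ 3. For the lower bound: the 4 vertex sets {c,f,l}, {j}, {b}, {d,g,h,k} are disjoint, each induces a connected subgraph, and every pair is joined by at least one edge of G. Contracting each set to a single vertex therefore yields K_{4} as a minor, and since treewidth is minor-monotone, tw(G) ≥ tw(K_{4}) = 3. Combining the bounds, tw(G) = 3.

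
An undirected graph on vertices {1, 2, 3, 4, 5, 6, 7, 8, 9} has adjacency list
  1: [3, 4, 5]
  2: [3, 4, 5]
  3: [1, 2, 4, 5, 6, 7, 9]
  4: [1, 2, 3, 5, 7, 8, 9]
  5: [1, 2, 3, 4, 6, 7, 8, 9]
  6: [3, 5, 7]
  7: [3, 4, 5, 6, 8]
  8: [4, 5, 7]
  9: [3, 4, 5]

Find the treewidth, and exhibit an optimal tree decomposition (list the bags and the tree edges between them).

Treewidth 3.
Bags: B1 = {3, 4, 5, 7}  B2 = {2, 3, 4, 5}  B3 = {3, 4, 5, 9}  B4 = {4, 5, 7, 8}  B5 = {1, 3, 4, 5}  B6 = {3, 5, 6, 7}
Tree: B1–B2, B1–B3, B1–B4, B3–B5, B1–B6

Every bag has size at most 4, so the width is 4 − 1 = 3 and tw(G) ≤ 3. For the lower bound, the 4 vertices {4, 5, 7, 8} are pairwise adjacent, and any tree decomposition puts a clique entirely inside one bag — forcing width ≥ 3. Therefore the treewidth is 3.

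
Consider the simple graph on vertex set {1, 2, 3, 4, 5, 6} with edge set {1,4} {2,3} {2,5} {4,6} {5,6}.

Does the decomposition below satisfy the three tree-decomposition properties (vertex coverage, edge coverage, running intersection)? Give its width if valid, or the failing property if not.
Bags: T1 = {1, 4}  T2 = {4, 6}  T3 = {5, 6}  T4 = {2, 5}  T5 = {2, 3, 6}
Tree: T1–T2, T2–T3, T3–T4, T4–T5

A tree decomposition must satisfy three properties: every vertex lies in some bag; for every edge, both endpoints lie together in some bag; and for every vertex, the bags containing it form a connected subtree. Here bags containing vertex 6 are not connected in the tree, so the decomposition is invalid.

No — bags containing vertex 6 are not connected in the tree.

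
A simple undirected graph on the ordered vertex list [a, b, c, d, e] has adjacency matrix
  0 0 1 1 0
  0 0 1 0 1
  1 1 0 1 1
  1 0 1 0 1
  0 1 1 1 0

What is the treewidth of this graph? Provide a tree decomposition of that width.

Treewidth 2.
One optimal decomposition is:
Bags: B1 = {c, d, e}  B2 = {a, c, d}  B3 = {b, c, e}
Tree: B1–B2, B1–B3

Every bag has size at most 3, so the width is 3 − 1 = 2 and tw(G) ≤ 2. For the lower bound, the 3 vertices {c, d, e} are pairwise adjacent, and any tree decomposition puts a clique entirely inside one bag — forcing width ≥ 2. Therefore the treewidth is 2.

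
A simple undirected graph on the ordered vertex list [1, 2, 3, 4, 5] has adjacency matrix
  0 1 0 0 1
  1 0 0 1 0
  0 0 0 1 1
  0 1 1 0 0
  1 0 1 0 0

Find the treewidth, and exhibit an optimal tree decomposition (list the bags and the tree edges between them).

Treewidth 2.
Bags: B1 = {2, 3, 4}  B2 = {1, 2, 3}  B3 = {1, 3, 5}
Tree: B1–B2, B2–B3

Each bag holds 3 vertices, so the decomposition has width 2, which upper-bounds the treewidth. For the lower bound, G contains the cycle 3–4–2–1–5–3, so G is not a forest; only forests have treewidth ≤ 1, hence tw(G) ≥ 2. Hence tw(G) = 2 exactly.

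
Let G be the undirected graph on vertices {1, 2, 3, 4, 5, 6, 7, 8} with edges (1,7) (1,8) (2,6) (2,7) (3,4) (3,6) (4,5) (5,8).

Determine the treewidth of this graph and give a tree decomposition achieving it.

Each bag holds 3 vertices, so the decomposition has width 2, which upper-bounds the treewidth. The edges 1–8–5–4–3–6–2–7–1 form a cycle, so G is not a tree and its treewidth is at least 2. The upper and lower bounds meet at 2, so that is the treewidth.

Treewidth 2.
Bags: B1 = {1, 5, 8}  B2 = {1, 4, 5}  B3 = {1, 3, 4}  B4 = {1, 3, 6}  B5 = {1, 2, 6}  B6 = {1, 2, 7}
Tree: B1–B2, B2–B3, B3–B4, B4–B5, B5–B6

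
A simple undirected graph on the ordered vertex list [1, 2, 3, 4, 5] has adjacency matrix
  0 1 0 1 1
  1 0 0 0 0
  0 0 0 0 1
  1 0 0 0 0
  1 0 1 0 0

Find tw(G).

1

A width-1 tree decomposition is:
Bags: B1 = {1, 2}  B2 = {1, 4}  B3 = {1, 5}  B4 = {3, 5}
Tree: B1–B2, B1–B3, B3–B4
Every bag has size at most 2, so the width is 2 − 1 = 1 and tw(G) ≤ 1. G has an edge, so its treewidth is at least 1. The upper and lower bounds meet at 1, so that is the treewidth.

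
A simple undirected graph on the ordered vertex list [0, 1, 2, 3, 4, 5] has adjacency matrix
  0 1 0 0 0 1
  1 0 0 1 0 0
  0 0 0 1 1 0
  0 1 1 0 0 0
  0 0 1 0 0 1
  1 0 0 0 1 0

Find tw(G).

2

A width-2 tree decomposition is:
Bags: B1 = {1, 2, 3}  B2 = {0, 1, 2}  B3 = {0, 2, 5}  B4 = {2, 4, 5}
Tree: B1–B2, B2–B3, B3–B4
Every bag has size at most 3, so the width is 3 − 1 = 2 and tw(G) ≤ 2. For the lower bound, G contains the cycle 2–3–1–0–5–4–2, so G is not a forest; only forests have treewidth ≤ 1, hence tw(G) ≥ 2. Therefore the treewidth is 2.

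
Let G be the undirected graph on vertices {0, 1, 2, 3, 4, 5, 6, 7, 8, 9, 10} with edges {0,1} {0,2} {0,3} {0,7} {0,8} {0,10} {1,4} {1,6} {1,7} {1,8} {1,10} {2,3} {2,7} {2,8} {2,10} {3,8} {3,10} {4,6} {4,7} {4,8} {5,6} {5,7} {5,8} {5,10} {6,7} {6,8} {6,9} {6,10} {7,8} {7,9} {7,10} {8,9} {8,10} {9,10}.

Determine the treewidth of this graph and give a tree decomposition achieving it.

Treewidth 4.
One such decomposition:
Bags: B1 = {0, 1, 7, 8, 10}  B2 = {1, 6, 7, 8, 10}  B3 = {6, 7, 8, 9, 10}  B4 = {0, 2, 7, 8, 10}  B5 = {0, 2, 3, 8, 10}  B6 = {5, 6, 7, 8, 10}  B7 = {1, 4, 6, 7, 8}
Tree: B1–B2, B2–B3, B1–B4, B4–B5, B3–B6, B2–B7

Every bag has size at most 5, so the width is 5 − 1 = 4 and tw(G) ≤ 4. On the other hand G contains the 5-clique {0, 2, 3, 8, 10}. A clique must lie in a single bag of any decomposition, so no decomposition can have width below 4. Combining the bounds, tw(G) = 4.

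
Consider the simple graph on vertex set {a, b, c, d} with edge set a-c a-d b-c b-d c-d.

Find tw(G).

2

A width-2 tree decomposition is:
Bags: B1 = {a, c, d}  B2 = {b, c, d}
Tree: B1–B2
Every bag has size at most 3, so the width is 3 − 1 = 2 and tw(G) ≤ 2. For the lower bound, the 3 vertices {a, c, d} are pairwise adjacent, and any tree decomposition puts a clique entirely inside one bag — forcing width ≥ 2. Therefore the treewidth is 2.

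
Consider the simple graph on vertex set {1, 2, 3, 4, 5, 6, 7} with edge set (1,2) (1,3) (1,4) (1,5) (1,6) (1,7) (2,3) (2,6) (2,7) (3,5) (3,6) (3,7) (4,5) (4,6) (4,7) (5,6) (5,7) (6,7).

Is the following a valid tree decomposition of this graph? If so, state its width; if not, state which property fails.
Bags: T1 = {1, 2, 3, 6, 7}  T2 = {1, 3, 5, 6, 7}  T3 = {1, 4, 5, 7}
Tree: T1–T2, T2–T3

A tree decomposition must satisfy three properties: every vertex lies in some bag; for every edge, both endpoints lie together in some bag; and for every vertex, the bags containing it form a connected subtree. Here edge (6,4) lies in no bag, so the decomposition is invalid.

No — edge (6,4) lies in no bag.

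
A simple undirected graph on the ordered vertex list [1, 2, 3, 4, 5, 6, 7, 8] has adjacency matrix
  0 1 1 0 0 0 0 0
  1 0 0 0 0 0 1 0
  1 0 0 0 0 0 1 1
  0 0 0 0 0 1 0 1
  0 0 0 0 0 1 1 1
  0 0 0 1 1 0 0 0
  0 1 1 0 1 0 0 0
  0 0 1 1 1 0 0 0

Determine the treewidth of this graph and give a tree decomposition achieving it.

The largest bag has 3 vertices, giving width 2; this decomposition certifies tw(G) ≤ 2. For the lower bound, G contains the cycle 2–1–3–7–2, so G is not a forest; only forests have treewidth ≤ 1, hence tw(G) ≥ 2. Combining the bounds, tw(G) = 2.

Treewidth 2.
One such decomposition:
Bags: B1 = {1, 2, 7}  B2 = {1, 3, 7}  B3 = {3, 5, 7}  B4 = {3, 5, 8}  B5 = {5, 6, 8}  B6 = {4, 6, 8}
Tree: B1–B2, B2–B3, B3–B4, B4–B5, B5–B6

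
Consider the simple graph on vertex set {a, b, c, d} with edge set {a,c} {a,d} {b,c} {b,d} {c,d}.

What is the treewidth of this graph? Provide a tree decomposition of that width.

The largest bag has 3 vertices, giving width 2; this decomposition certifies tw(G) ≤ 2. Conversely, {a, c, d} is a clique of size 3, and the vertices of any clique must share a bag in every tree decomposition; so some bag has ≥ 3 vertices and tw(G) ≥ 2. The upper and lower bounds meet at 2, so that is the treewidth.

Treewidth 2.
One optimal decomposition is:
Bags: B1 = {a, c, d}  B2 = {b, c, d}
Tree: B1–B2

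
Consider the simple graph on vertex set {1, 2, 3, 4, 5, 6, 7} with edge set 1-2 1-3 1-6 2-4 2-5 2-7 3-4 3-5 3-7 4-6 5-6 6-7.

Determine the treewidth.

3

A width-3 tree decomposition is:
Bags: B1 = {2, 3, 6, 7}  B2 = {1, 2, 3, 6}  B3 = {2, 3, 5, 6}  B4 = {2, 3, 4, 6}
Tree: B1–B2, B2–B3, B3–B4
Each bag holds 4 vertices, so the decomposition has width 3, which upper-bounds the treewidth. For the lower bound: the 4 vertex sets {2,7}, {1,6}, {3}, {5} are disjoint, each induces a connected subgraph, and every pair is joined by at least one edge of G. Contracting each set to a single vertex therefore yields K_{4} as a minor, and since treewidth is minor-monotone, tw(G) ≥ tw(K_{4}) = 3. Therefore the treewidth is 3.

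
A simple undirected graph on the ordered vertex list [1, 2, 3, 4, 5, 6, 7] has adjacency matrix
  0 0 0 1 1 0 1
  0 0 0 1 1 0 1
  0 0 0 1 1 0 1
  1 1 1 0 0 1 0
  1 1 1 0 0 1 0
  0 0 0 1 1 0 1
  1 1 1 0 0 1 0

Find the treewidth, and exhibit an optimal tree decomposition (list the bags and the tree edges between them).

Treewidth 3.
One such decomposition:
Bags: B1 = {1, 4, 5, 7}  B2 = {2, 4, 5, 7}  B3 = {4, 5, 6, 7}  B4 = {3, 4, 5, 7}
Tree: B1–B2, B2–B3, B3–B4

Every bag has size at most 4, so the width is 4 − 1 = 3 and tw(G) ≤ 3. For the lower bound: the 4 vertex sets {1,5}, {2,4}, {7}, {6} are disjoint, each induces a connected subgraph, and every pair is joined by at least one edge of G. Contracting each set to a single vertex therefore yields K_{4} as a minor, and since treewidth is minor-monotone, tw(G) ≥ tw(K_{4}) = 3. The upper and lower bounds meet at 3, so that is the treewidth.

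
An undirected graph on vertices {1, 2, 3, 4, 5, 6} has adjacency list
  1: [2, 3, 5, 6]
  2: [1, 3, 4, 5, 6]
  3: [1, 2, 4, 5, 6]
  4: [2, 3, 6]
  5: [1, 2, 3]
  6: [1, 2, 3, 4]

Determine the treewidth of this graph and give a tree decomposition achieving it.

Every bag has size at most 4, so the width is 4 − 1 = 3 and tw(G) ≤ 3. On the other hand G contains the 4-clique {1, 2, 3, 5}. A clique must lie in a single bag of any decomposition, so no decomposition can have width below 3. Therefore the treewidth is 3.

Treewidth 3.
Bags: B1 = {1, 2, 3, 6}  B2 = {2, 3, 4, 6}  B3 = {1, 2, 3, 5}
Tree: B1–B2, B1–B3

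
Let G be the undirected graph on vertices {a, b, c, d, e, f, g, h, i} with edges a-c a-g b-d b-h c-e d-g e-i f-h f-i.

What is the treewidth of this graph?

2

A width-2 tree decomposition is:
Bags: B1 = {c, e, i}  B2 = {c, f, i}  B3 = {c, f, h}  B4 = {b, c, h}  B5 = {b, c, d}  B6 = {c, d, g}  B7 = {a, c, g}
Tree: B1–B2, B2–B3, B3–B4, B4–B5, B5–B6, B6–B7
The largest bag has 3 vertices, giving width 2; this decomposition certifies tw(G) ≤ 2. The edges c–e–i–f–h–b–d–g–a–c form a cycle, so G is not a tree and its treewidth is at least 2. The upper and lower bounds meet at 2, so that is the treewidth.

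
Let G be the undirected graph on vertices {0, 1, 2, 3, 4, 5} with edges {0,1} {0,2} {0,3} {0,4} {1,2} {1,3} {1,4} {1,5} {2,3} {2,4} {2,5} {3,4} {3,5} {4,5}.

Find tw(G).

A width-4 tree decomposition is:
Bags: B1 = {0, 1, 2, 3, 4}  B2 = {1, 2, 3, 4, 5}
Tree: B1–B2
Each bag holds 5 vertices, so the decomposition has width 4, which upper-bounds the treewidth. On the other hand G contains the 5-clique {0, 1, 2, 3, 4}. A clique must lie in a single bag of any decomposition, so no decomposition can have width below 4. Hence tw(G) = 4 exactly.

4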